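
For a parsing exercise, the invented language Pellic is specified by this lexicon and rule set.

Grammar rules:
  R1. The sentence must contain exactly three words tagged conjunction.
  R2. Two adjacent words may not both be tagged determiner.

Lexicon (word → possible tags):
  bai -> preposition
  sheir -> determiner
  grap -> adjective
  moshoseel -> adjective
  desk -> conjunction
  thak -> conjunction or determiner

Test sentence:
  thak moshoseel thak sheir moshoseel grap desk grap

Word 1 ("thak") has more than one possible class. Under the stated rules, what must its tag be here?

Candidates per position — 1:thak {conjunction,determiner}; 2:moshoseel {adjective}; 3:thak {conjunction,determiner}; 4:sheir {determiner}; 5:moshoseel {adjective}; 6:grap {adjective}; 7:desk {conjunction}; 8:grap {adjective}.
Position 1: determiner is ruled out by rule 1; that leaves conjunction.
Position 3: determiner is ruled out by rule 1; that leaves conjunction.
That leaves exactly one tagging: conjunction adjective conjunction determiner adjective adjective conjunction adjective.
Rule-by-rule: rule 1 holds; rule 2 holds.

conjunction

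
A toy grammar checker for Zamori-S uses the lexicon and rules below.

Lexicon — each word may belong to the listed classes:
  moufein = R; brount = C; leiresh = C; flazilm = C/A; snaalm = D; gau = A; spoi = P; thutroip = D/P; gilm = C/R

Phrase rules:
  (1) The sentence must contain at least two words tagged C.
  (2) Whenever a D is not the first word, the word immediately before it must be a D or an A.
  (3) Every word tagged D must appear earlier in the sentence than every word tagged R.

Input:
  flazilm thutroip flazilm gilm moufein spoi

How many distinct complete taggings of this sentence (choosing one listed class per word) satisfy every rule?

5

Candidates per position — 1:flazilm {C,A}; 2:thutroip {D,P}; 3:flazilm {C,A}; 4:gilm {C,R}; 5:moufein {R}; 6:spoi {P}.
There are 16 candidate sequences in total.
The sequences that satisfy every rule: C P C C R P; C P C R R P; C P A C R P; A D C C R P; A P C C R P.
Count = 5.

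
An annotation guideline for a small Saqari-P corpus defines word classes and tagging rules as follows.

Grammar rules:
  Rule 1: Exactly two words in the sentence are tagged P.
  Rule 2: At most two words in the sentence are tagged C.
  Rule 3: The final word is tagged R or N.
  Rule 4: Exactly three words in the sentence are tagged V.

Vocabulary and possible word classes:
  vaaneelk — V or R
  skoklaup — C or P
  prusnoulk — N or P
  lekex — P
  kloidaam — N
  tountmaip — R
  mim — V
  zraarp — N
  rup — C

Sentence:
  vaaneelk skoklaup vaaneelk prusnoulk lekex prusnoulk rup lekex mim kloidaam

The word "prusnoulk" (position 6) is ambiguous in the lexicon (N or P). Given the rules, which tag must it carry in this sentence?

Candidates per position — 1:vaaneelk {V,R}; 2:skoklaup {C,P}; 3:vaaneelk {V,R}; 4:prusnoulk {N,P}; 5:lekex {P}; 6:prusnoulk {N,P}; 7:rup {C}; 8:lekex {P}; 9:mim {V}; 10:kloidaam {N}.
Position 1: R is ruled out by rule 4; that leaves V.
Position 2: P is ruled out by rule 1; that leaves C.
Position 3: R is ruled out by rule 4; that leaves V.
Position 4: P is ruled out by rule 1; that leaves N.
Position 6: P is ruled out by rule 1; that leaves N.
That leaves exactly one tagging: V C V N P N C P V N.
Checking: rule 1 satisfied; rule 2 satisfied; rule 3 satisfied; rule 4 satisfied.

N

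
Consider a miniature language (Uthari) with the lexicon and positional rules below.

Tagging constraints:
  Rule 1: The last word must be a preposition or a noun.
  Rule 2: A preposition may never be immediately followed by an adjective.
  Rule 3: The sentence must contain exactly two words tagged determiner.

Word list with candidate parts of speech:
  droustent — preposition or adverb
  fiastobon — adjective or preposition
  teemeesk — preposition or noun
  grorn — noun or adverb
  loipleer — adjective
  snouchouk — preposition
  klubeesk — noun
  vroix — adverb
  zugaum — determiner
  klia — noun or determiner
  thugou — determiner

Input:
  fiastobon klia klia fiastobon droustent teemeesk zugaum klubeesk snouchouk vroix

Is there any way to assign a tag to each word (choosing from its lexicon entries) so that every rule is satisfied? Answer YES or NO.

Candidates per position — 1:fiastobon {adjective,preposition}; 2:klia {noun,determiner}; 3:klia {noun,determiner}; 4:fiastobon {adjective,preposition}; 5:droustent {preposition,adverb}; 6:teemeesk {preposition,noun}; 7:zugaum {determiner}; 8:klubeesk {noun}; 9:snouchouk {preposition}; 10:vroix {adverb}.
Rule 1 cannot be satisfied by any choice of tags from the lexicon.
So there is no consistent tagging.

NO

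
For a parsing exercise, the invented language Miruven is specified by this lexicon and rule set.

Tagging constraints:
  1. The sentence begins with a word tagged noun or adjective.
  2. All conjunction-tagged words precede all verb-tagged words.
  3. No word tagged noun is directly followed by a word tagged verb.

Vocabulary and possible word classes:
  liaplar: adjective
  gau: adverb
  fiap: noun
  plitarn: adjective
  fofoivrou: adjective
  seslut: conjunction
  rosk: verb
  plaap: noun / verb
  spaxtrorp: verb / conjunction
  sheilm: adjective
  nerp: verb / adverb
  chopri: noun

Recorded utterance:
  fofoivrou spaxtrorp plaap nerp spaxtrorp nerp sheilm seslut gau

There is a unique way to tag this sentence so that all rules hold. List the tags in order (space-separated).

adjective conjunction noun adverb conjunction adverb adjective conjunction adverb

Candidates per position — 1:fofoivrou {adjective}; 2:spaxtrorp {verb,conjunction}; 3:plaap {noun,verb}; 4:nerp {verb,adverb}; 5:spaxtrorp {verb,conjunction}; 6:nerp {verb,adverb}; 7:sheilm {adjective}; 8:seslut {conjunction}; 9:gau {adverb}.
Word 2 cannot be verb — rule 2 would then fail for every completion. It is conjunction.
Word 3 cannot be verb — rule 2 would then fail for every completion. It is noun.
Word 4 cannot be verb — rule 2 would then fail for every completion. It is adverb.
Word 5 cannot be verb — rule 2 would then fail for every completion. It is conjunction.
Word 6 cannot be verb — rule 2 would then fail for every completion. It is adverb.
The unique satisfying tagging is: adjective conjunction noun adverb conjunction adverb adjective conjunction adverb.
Checking: rule 1 holds; rule 2 holds; rule 3 holds.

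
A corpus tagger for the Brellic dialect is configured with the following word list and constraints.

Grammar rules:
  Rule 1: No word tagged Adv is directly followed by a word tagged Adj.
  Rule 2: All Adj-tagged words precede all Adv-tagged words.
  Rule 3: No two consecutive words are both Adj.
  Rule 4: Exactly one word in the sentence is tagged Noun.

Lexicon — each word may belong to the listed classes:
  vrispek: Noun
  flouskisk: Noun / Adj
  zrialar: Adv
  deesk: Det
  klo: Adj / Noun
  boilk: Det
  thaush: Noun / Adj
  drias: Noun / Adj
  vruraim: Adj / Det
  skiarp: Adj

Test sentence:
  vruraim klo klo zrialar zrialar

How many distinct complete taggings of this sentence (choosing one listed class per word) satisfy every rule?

Candidates per position — 1:vruraim {Adj,Det}; 2:klo {Adj,Noun}; 3:klo {Adj,Noun}; 4:zrialar {Adv}; 5:zrialar {Adv}.
There are 8 candidate sequences in total.
The sequences that satisfy every rule: Adj Noun Adj Adv Adv; Det Adj Noun Adv Adv; Det Noun Adj Adv Adv.
Count = 3.

3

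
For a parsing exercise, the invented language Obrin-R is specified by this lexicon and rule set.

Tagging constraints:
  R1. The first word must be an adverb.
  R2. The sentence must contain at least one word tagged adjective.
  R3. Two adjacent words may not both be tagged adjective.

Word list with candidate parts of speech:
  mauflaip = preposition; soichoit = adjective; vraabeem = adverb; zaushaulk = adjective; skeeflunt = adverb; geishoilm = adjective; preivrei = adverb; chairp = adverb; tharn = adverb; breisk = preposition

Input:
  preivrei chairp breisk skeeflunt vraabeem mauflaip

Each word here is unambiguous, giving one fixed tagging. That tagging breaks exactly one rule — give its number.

2

Fixed tagging: adverb adverb preposition adverb adverb preposition.
Rule check: R1 holds, R2 violated, R3 holds.
Only rule 2 fails.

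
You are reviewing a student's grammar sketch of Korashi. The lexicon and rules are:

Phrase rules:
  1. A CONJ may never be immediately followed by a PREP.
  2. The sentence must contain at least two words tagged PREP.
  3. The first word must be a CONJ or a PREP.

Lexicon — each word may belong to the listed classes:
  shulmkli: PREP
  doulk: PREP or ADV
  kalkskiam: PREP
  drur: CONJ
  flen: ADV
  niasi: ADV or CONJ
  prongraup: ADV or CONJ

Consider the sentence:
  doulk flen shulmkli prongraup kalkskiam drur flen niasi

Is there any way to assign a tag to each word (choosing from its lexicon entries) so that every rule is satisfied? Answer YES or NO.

Candidates per position — 1:doulk {PREP,ADV}; 2:flen {ADV}; 3:shulmkli {PREP}; 4:prongraup {ADV,CONJ}; 5:kalkskiam {PREP}; 6:drur {CONJ}; 7:flen {ADV}; 8:niasi {ADV,CONJ}.
One satisfying assignment: PREP ADV PREP ADV PREP CONJ ADV ADV.
Rule-by-rule: rule 1 ✓; rule 2 ✓; rule 3 ✓.

YES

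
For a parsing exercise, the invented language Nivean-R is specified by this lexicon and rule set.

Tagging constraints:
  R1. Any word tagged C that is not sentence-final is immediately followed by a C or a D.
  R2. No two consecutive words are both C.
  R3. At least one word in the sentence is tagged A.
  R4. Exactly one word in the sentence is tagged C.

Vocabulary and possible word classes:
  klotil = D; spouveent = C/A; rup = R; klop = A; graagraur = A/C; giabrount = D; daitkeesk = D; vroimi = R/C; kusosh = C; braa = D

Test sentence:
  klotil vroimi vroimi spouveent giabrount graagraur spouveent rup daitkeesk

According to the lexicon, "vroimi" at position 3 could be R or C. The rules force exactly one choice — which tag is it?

R

Candidates per position — 1:klotil {D}; 2:vroimi {R,C}; 3:vroimi {R,C}; 4:spouveent {C,A}; 5:giabrount {D}; 6:graagraur {A,C}; 7:spouveent {C,A}; 8:rup {R}; 9:daitkeesk {D}.
If word 6 were C, no tagging could satisfy rule 1; so word 6 is A.
If word 7 were C, no tagging could satisfy rule 1; so word 7 is A.
Position 3: the remaining choice is settled jointly with positions 2, 4 — only R at position 3 is part of a tagging that satisfies every rule.
So the tagging must be: D R R C D A A R D.
Rule-by-rule: rule 1 ✓; rule 2 ✓; rule 3 ✓; rule 4 ✓.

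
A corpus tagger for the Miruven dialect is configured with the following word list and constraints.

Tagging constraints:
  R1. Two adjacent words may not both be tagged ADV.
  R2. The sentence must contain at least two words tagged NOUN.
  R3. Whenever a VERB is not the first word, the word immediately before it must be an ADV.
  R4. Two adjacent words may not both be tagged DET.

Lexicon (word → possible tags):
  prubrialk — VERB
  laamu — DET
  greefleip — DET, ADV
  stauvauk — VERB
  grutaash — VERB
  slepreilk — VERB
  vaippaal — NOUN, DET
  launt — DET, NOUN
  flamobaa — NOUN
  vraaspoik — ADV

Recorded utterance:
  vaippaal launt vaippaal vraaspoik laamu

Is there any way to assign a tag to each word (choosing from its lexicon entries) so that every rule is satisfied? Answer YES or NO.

Candidates per position — 1:vaippaal {NOUN,DET}; 2:launt {DET,NOUN}; 3:vaippaal {NOUN,DET}; 4:vraaspoik {ADV}; 5:laamu {DET}.
One satisfying assignment: NOUN NOUN DET ADV DET.
Verifying each rule — rule 1 satisfied; rule 2 satisfied; rule 3 satisfied; rule 4 satisfied.

YES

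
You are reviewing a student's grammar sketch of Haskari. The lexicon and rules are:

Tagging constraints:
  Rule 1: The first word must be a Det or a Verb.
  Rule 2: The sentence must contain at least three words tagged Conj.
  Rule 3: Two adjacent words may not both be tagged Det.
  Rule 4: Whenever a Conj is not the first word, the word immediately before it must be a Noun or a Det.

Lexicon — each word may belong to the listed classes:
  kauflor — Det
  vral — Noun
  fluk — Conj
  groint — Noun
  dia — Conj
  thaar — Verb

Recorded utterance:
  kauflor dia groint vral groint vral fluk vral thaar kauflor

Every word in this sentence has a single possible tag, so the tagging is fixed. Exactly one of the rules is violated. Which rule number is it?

2

Fixed tagging: Det Conj Noun Noun Noun Noun Conj Noun Verb Det.
Applying the rules: R1 ✓, R2 ✗, R3 ✓, R4 ✓.
Only rule 2 fails.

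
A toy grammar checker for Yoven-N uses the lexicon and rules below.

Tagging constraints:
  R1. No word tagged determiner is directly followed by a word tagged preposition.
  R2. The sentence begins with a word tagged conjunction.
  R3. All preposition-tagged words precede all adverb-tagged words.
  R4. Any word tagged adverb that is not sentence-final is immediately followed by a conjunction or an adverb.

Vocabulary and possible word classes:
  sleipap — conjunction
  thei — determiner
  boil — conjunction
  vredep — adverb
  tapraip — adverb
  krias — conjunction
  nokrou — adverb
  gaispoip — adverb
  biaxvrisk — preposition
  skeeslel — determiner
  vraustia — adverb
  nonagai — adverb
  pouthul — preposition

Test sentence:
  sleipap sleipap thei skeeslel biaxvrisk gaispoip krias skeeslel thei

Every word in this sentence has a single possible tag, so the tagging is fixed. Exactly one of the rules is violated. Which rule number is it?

Fixed tagging: conjunction conjunction determiner determiner preposition adverb conjunction determiner determiner.
Applying the rules: R1 fail, R2 pass, R3 pass, R4 pass.
Only rule 1 fails.

1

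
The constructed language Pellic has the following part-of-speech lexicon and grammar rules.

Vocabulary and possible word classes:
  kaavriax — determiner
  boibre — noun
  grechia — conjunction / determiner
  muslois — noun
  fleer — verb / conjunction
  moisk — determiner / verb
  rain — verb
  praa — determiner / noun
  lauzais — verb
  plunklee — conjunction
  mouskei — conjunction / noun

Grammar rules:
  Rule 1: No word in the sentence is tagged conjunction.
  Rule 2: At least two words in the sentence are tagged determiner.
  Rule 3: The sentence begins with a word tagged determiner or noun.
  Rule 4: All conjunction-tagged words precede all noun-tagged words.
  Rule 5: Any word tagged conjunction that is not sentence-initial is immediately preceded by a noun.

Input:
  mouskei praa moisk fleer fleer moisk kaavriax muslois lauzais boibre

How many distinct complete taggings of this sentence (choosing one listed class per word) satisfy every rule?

Candidates per position — 1:mouskei {conjunction,noun}; 2:praa {determiner,noun}; 3:moisk {determiner,verb}; 4:fleer {verb,conjunction}; 5:fleer {verb,conjunction}; 6:moisk {determiner,verb}; 7:kaavriax {determiner}; 8:muslois {noun}; 9:lauzais {verb}; 10:boibre {noun}.
There are 64 candidate sequences in total.
Checking each against the rules leaves 7 sequences.
Count = 7.

7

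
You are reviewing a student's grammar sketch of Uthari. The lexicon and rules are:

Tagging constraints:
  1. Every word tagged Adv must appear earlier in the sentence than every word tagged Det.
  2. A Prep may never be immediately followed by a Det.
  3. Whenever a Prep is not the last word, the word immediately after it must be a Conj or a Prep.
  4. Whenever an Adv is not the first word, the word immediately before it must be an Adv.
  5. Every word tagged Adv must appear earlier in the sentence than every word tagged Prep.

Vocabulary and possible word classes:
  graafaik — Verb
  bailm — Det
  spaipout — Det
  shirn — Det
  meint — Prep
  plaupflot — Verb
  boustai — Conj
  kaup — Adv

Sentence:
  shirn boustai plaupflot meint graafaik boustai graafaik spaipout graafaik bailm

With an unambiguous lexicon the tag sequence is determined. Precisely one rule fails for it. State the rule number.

3

Fixed tagging: Det Conj Verb Prep Verb Conj Verb Det Verb Det.
Rule check: R1 pass, R2 pass, R3 fail, R4 pass, R5 pass.
Only rule 3 fails.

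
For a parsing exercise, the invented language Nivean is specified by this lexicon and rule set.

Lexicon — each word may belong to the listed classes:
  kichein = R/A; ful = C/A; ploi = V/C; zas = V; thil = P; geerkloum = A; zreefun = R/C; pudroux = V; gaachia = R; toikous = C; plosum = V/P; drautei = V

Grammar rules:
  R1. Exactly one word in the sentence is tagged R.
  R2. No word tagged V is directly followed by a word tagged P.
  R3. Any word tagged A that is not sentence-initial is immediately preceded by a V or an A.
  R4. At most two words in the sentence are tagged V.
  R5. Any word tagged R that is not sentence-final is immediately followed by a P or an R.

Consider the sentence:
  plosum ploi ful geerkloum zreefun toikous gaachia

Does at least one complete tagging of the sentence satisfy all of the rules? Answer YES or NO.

Candidates per position — 1:plosum {V,P}; 2:ploi {V,C}; 3:ful {C,A}; 4:geerkloum {A}; 5:zreefun {R,C}; 6:toikous {C}; 7:gaachia {R}.
One satisfying assignment: P V A A C C R.
Verifying each rule — rule 1 satisfied; rule 2 satisfied; rule 3 satisfied; rule 4 satisfied; rule 5 satisfied.

YES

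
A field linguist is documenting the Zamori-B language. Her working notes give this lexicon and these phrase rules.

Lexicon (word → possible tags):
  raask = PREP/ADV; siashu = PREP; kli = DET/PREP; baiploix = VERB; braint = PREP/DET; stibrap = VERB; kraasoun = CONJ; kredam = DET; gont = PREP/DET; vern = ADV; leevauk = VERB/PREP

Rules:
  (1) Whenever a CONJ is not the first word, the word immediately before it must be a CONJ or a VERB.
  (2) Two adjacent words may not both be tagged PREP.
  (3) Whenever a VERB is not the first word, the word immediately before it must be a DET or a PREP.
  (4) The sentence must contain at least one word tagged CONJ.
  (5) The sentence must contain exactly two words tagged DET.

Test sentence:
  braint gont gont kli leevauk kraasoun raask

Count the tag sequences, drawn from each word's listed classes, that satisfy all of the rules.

Candidates per position — 1:braint {PREP,DET}; 2:gont {PREP,DET}; 3:gont {PREP,DET}; 4:kli {DET,PREP}; 5:leevauk {VERB,PREP}; 6:kraasoun {CONJ}; 7:raask {PREP,ADV}.
There are 64 candidate sequences in total.
Checking each against the rules leaves 6 sequences.
Count = 6.

6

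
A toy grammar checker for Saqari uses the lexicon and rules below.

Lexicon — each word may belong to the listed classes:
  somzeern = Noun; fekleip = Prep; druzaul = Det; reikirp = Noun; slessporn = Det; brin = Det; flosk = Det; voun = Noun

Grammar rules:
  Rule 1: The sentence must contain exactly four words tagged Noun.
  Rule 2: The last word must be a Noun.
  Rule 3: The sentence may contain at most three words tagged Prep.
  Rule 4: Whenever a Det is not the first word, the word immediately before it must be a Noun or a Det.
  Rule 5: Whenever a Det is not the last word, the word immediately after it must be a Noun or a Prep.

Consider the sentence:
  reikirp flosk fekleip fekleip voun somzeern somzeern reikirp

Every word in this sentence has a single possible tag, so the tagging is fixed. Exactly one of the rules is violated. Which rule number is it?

1

Fixed tagging: Noun Det Prep Prep Noun Noun Noun Noun.
Applying the rules: R1 ✗, R2 ✓, R3 ✓, R4 ✓, R5 ✓.
Only rule 1 fails.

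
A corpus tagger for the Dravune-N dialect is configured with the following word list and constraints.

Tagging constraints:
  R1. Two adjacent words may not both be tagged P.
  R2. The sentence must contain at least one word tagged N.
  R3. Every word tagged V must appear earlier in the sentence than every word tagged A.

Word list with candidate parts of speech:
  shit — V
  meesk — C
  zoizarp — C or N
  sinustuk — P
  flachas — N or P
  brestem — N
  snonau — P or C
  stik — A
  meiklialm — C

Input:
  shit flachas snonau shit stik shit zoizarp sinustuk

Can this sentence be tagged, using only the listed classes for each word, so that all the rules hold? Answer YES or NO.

NO

Candidates per position — 1:shit {V}; 2:flachas {N,P}; 3:snonau {P,C}; 4:shit {V}; 5:stik {A}; 6:shit {V}; 7:zoizarp {C,N}; 8:sinustuk {P}.
Rule 3 cannot be satisfied by any choice of tags from the lexicon.
So there is no consistent tagging.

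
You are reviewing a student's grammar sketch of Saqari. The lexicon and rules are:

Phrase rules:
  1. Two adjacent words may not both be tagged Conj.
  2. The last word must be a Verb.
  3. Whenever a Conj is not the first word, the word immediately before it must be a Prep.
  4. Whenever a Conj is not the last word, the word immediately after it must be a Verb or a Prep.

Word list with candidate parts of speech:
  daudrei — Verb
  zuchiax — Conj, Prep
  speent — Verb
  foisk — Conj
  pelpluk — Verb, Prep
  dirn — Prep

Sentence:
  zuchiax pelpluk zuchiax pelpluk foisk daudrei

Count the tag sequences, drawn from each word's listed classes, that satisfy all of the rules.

Candidates per position — 1:zuchiax {Conj,Prep}; 2:pelpluk {Verb,Prep}; 3:zuchiax {Conj,Prep}; 4:pelpluk {Verb,Prep}; 5:foisk {Conj}; 6:daudrei {Verb}.
There are 16 candidate sequences in total.
Checking each against the rules leaves 6 sequences.
Count = 6.

6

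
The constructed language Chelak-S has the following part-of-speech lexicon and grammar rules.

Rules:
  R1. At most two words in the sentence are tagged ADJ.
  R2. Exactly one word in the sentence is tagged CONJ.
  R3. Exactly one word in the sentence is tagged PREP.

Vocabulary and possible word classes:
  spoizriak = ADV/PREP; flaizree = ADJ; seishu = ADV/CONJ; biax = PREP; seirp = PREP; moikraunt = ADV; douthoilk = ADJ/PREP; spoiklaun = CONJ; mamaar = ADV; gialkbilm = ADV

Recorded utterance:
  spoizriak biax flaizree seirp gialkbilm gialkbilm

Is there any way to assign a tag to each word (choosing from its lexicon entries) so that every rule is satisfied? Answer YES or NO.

Candidates per position — 1:spoizriak {ADV,PREP}; 2:biax {PREP}; 3:flaizree {ADJ}; 4:seirp {PREP}; 5:gialkbilm {ADV}; 6:gialkbilm {ADV}.
Rule 2 cannot be satisfied by any choice of tags from the lexicon.
So there is no consistent tagging.

NO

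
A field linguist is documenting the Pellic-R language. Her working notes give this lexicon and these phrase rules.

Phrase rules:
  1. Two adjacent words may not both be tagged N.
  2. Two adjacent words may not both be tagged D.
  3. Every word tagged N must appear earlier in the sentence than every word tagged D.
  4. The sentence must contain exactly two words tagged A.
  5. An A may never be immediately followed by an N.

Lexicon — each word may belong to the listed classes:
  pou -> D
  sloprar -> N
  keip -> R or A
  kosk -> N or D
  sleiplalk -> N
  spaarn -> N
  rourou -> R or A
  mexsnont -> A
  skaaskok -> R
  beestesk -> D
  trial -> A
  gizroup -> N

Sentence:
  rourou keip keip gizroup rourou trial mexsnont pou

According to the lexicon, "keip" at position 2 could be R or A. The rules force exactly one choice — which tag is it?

Candidates per position — 1:rourou {R,A}; 2:keip {R,A}; 3:keip {R,A}; 4:gizroup {N}; 5:rourou {R,A}; 6:trial {A}; 7:mexsnont {A}; 8:pou {D}.
If word 1 were A, no tagging could satisfy rule 4; so word 1 is R.
If word 2 were A, no tagging could satisfy rule 4; so word 2 is R.
If word 3 were A, no tagging could satisfy rule 4; so word 3 is R.
If word 5 were A, no tagging could satisfy rule 4; so word 5 is R.
So the tagging must be: R R R N R A A D.
Checking: rule 1 holds; rule 2 holds; rule 3 holds; rule 4 holds; rule 5 holds.

R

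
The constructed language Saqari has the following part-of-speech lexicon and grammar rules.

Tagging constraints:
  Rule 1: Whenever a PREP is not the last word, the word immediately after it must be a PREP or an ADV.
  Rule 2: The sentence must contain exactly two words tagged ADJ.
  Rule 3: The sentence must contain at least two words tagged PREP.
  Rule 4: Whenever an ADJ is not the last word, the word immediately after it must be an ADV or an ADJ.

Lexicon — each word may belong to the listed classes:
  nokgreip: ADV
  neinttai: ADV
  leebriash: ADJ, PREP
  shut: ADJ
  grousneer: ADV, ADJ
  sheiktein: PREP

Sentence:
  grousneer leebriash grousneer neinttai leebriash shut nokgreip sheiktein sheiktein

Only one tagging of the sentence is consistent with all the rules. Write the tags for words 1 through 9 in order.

ADV PREP ADV ADV ADJ ADJ ADV PREP PREP

Candidates per position — 1:grousneer {ADV,ADJ}; 2:leebriash {ADJ,PREP}; 3:grousneer {ADV,ADJ}; 4:neinttai {ADV}; 5:leebriash {ADJ,PREP}; 6:shut {ADJ}; 7:nokgreip {ADV}; 8:sheiktein {PREP}; 9:sheiktein {PREP}.
Word 5 cannot be PREP — rule 1 would then fail for every completion. It is ADJ.
Word 1 cannot be ADJ — rule 2 would then fail for every completion. It is ADV.
Word 2 cannot be ADJ — rule 2 would then fail for every completion. It is PREP.
Word 3 cannot be ADJ — rule 1 would then fail for every completion. It is ADV.
The unique satisfying tagging is: ADV PREP ADV ADV ADJ ADJ ADV PREP PREP.
Verifying each rule — rule 1 holds; rule 2 holds; rule 3 holds; rule 4 holds.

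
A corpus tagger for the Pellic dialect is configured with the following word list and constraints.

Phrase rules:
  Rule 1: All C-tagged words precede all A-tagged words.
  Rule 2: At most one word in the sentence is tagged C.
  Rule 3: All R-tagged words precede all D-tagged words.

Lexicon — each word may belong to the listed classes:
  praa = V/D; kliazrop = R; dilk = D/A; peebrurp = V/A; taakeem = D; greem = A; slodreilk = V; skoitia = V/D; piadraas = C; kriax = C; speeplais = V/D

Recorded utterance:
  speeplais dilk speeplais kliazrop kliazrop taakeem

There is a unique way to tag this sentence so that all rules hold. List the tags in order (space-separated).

V A V R R D

Candidates per position — 1:speeplais {V,D}; 2:dilk {D,A}; 3:speeplais {V,D}; 4:kliazrop {R}; 5:kliazrop {R}; 6:taakeem {D}.
Word 1 cannot be D — rule 3 would then fail for every completion. It is V.
Word 2 cannot be D — rule 3 would then fail for every completion. It is A.
Word 3 cannot be D — rule 3 would then fail for every completion. It is V.
That leaves exactly one tagging: V A V R R D.
Rule-by-rule: rule 1 ✓; rule 2 ✓; rule 3 ✓.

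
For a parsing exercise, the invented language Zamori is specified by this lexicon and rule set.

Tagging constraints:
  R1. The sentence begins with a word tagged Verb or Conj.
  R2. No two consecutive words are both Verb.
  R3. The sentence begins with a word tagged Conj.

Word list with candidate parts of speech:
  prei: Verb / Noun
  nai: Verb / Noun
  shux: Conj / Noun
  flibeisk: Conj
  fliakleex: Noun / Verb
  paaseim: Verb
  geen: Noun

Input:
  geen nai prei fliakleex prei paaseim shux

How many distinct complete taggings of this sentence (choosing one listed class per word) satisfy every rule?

Candidates per position — 1:geen {Noun}; 2:nai {Verb,Noun}; 3:prei {Verb,Noun}; 4:fliakleex {Noun,Verb}; 5:prei {Verb,Noun}; 6:paaseim {Verb}; 7:shux {Conj,Noun}.
There are 32 candidate sequences in total.
Rule 1 cannot be satisfied by any choice of tags from the lexicon.
So there is no consistent tagging.
Count = 0.

0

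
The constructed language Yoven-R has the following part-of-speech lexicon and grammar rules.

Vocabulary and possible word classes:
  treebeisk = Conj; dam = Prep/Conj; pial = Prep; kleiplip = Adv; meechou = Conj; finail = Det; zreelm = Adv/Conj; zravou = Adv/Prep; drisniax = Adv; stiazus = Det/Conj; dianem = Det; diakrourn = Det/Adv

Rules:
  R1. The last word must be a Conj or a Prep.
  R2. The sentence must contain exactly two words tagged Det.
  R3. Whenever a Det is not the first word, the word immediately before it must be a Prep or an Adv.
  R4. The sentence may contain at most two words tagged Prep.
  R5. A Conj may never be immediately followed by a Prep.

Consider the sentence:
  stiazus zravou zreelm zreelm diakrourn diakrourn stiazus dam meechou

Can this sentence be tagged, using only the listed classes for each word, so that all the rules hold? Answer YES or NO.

YES

Candidates per position — 1:stiazus {Det,Conj}; 2:zravou {Adv,Prep}; 3:zreelm {Adv,Conj}; 4:zreelm {Adv,Conj}; 5:diakrourn {Det,Adv}; 6:diakrourn {Det,Adv}; 7:stiazus {Det,Conj}; 8:dam {Prep,Conj}; 9:meechou {Conj}.
One satisfying assignment: Det Prep Adv Conj Adv Det Conj Conj Conj.
Rule-by-rule: rule 1 ✓; rule 2 ✓; rule 3 ✓; rule 4 ✓; rule 5 ✓.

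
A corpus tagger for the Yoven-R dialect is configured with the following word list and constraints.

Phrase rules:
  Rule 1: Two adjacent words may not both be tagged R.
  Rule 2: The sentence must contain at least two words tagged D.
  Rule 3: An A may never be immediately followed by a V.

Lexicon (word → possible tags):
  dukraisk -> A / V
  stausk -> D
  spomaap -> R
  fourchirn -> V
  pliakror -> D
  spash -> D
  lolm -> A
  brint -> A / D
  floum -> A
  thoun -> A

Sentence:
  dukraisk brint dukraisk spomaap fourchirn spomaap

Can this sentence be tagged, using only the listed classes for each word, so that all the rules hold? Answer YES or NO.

NO

Candidates per position — 1:dukraisk {A,V}; 2:brint {A,D}; 3:dukraisk {A,V}; 4:spomaap {R}; 5:fourchirn {V}; 6:spomaap {R}.
Rule 2 cannot be satisfied by any choice of tags from the lexicon.
So there is no consistent tagging.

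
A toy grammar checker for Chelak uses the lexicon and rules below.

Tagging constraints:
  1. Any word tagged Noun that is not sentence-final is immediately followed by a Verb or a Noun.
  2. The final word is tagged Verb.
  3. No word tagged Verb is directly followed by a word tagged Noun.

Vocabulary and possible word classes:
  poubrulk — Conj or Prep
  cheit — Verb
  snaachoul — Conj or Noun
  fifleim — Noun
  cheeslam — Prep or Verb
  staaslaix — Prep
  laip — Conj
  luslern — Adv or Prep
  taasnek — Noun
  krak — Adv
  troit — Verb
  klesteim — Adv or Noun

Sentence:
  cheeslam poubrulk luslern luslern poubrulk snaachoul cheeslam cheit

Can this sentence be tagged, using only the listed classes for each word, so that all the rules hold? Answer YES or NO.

YES

Candidates per position — 1:cheeslam {Prep,Verb}; 2:poubrulk {Conj,Prep}; 3:luslern {Adv,Prep}; 4:luslern {Adv,Prep}; 5:poubrulk {Conj,Prep}; 6:snaachoul {Conj,Noun}; 7:cheeslam {Prep,Verb}; 8:cheit {Verb}.
One satisfying assignment: Verb Conj Adv Adv Conj Noun Verb Verb.
Verifying each rule — rule 1 ✓; rule 2 ✓; rule 3 ✓.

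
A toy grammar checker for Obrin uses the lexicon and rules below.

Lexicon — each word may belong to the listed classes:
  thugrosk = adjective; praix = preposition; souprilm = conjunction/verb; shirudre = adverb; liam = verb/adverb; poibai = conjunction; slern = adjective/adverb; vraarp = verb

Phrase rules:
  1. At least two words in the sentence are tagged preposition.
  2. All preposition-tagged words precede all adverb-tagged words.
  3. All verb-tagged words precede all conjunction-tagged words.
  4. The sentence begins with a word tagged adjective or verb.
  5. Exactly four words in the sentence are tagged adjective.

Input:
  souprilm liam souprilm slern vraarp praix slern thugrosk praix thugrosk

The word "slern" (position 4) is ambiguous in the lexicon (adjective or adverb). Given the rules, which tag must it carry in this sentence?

adjective

Candidates per position — 1:souprilm {conjunction,verb}; 2:liam {verb,adverb}; 3:souprilm {conjunction,verb}; 4:slern {adjective,adverb}; 5:vraarp {verb}; 6:praix {preposition}; 7:slern {adjective,adverb}; 8:thugrosk {adjective}; 9:praix {preposition}; 10:thugrosk {adjective}.
If word 1 were conjunction, no tagging could satisfy rule 3; so word 1 is verb.
If word 2 were adverb, no tagging could satisfy rule 2; so word 2 is verb.
If word 3 were conjunction, no tagging could satisfy rule 3; so word 3 is verb.
If word 4 were adverb, no tagging could satisfy rule 2; so word 4 is adjective.
If word 7 were adverb, no tagging could satisfy rule 2; so word 7 is adjective.
That leaves exactly one tagging: verb verb verb adjective verb preposition adjective adjective preposition adjective.
Rule-by-rule: rule 1 ✓; rule 2 ✓; rule 3 ✓; rule 4 ✓; rule 5 ✓.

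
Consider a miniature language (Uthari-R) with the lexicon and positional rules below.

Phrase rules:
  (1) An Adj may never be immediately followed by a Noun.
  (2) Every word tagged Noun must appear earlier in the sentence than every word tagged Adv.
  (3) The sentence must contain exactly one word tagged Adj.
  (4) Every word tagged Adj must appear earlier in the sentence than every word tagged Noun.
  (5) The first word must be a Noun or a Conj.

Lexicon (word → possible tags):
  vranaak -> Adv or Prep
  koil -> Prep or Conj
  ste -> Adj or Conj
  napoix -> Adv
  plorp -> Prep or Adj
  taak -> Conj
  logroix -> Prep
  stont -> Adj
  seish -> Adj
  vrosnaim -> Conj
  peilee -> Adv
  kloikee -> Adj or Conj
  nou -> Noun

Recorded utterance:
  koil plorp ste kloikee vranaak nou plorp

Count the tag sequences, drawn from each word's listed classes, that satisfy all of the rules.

Candidates per position — 1:koil {Prep,Conj}; 2:plorp {Prep,Adj}; 3:ste {Adj,Conj}; 4:kloikee {Adj,Conj}; 5:vranaak {Adv,Prep}; 6:nou {Noun}; 7:plorp {Prep,Adj}.
There are 64 candidate sequences in total.
The sequences that satisfy every rule: Conj Prep Adj Conj Prep Noun Prep; Conj Prep Conj Adj Prep Noun Prep; Conj Adj Conj Conj Prep Noun Prep.
Count = 3.

3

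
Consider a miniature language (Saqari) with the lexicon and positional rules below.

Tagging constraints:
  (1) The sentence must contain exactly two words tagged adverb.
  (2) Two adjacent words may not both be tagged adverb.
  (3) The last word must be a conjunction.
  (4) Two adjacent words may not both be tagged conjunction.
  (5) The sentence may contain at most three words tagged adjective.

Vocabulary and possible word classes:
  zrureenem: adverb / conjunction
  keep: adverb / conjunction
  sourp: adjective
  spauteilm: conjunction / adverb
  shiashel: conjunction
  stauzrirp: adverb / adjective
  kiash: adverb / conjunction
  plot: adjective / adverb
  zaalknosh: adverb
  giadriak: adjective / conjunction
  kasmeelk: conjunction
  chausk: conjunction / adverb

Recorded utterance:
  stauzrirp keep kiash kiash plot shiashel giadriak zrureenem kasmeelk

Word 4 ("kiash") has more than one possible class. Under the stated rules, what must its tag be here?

Candidates per position — 1:stauzrirp {adverb,adjective}; 2:keep {adverb,conjunction}; 3:kiash {adverb,conjunction}; 4:kiash {adverb,conjunction}; 5:plot {adjective,adverb}; 6:shiashel {conjunction}; 7:giadriak {adjective,conjunction}; 8:zrureenem {adverb,conjunction}; 9:kasmeelk {conjunction}.
Position 7: conjunction is ruled out by rule 4; that leaves adjective.
Position 8: conjunction is ruled out by rule 4; that leaves adverb.
Position 4: the remaining choice is settled jointly with positions 1, 2, 3, 5 — only conjunction at position 4 is part of a tagging that satisfies every rule.
The only consistent sequence is: adjective conjunction adverb conjunction adjective conjunction adjective adverb conjunction.
Verifying each rule — rule 1 holds; rule 2 holds; rule 3 holds; rule 4 holds; rule 5 holds.

conjunction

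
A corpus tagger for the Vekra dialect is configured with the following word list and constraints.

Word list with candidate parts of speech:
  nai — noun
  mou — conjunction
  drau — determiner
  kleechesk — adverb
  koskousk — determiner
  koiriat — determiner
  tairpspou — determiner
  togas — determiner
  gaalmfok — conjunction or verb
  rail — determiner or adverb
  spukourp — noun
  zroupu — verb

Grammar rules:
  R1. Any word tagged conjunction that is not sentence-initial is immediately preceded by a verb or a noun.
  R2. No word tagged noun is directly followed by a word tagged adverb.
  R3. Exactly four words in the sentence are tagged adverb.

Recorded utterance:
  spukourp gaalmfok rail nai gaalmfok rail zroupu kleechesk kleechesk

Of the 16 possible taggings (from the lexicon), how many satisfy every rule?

Candidates per position — 1:spukourp {noun}; 2:gaalmfok {conjunction,verb}; 3:rail {determiner,adverb}; 4:nai {noun}; 5:gaalmfok {conjunction,verb}; 6:rail {determiner,adverb}; 7:zroupu {verb}; 8:kleechesk {adverb}; 9:kleechesk {adverb}.
There are 16 candidate sequences in total.
The sequences that satisfy every rule: noun conjunction adverb noun conjunction adverb verb adverb adverb; noun conjunction adverb noun verb adverb verb adverb adverb; noun verb adverb noun conjunction adverb verb adverb adverb; noun verb adverb noun verb adverb verb adverb adverb.
Count = 4.

4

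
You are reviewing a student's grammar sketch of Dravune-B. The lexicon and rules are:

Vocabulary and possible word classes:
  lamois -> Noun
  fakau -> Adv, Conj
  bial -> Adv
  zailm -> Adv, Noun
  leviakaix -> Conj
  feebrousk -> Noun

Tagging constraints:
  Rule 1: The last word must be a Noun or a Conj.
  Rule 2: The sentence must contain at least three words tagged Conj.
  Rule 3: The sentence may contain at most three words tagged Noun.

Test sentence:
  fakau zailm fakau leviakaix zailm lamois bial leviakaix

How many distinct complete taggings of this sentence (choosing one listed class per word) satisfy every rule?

Candidates per position — 1:fakau {Adv,Conj}; 2:zailm {Adv,Noun}; 3:fakau {Adv,Conj}; 4:leviakaix {Conj}; 5:zailm {Adv,Noun}; 6:lamois {Noun}; 7:bial {Adv}; 8:leviakaix {Conj}.
There are 16 candidate sequences in total.
Checking each against the rules leaves 12 sequences.
Count = 12.

12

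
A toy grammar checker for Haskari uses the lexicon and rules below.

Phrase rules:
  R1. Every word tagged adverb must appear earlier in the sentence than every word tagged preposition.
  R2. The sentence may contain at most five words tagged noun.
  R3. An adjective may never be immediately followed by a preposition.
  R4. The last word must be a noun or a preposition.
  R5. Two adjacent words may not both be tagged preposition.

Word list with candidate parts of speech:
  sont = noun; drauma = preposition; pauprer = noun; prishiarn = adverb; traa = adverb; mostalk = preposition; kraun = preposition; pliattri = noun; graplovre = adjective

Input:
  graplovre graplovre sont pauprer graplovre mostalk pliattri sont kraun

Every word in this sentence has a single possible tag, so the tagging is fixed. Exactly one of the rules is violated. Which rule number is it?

3

Fixed tagging: adjective adjective noun noun adjective preposition noun noun preposition.
Checking each rule: R1 pass, R2 pass, R3 fail, R4 pass, R5 pass.
Only rule 3 fails.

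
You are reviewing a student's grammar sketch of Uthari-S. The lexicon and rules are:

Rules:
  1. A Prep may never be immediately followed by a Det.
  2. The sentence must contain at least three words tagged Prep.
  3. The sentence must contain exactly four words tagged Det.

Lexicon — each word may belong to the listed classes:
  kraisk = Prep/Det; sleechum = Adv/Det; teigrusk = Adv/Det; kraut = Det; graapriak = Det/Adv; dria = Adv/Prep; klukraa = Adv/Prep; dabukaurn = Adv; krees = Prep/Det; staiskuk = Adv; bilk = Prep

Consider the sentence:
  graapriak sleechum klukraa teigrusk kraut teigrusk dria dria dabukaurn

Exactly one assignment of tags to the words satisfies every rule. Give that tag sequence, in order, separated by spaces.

Det Det Prep Adv Det Det Prep Prep Adv

Candidates per position — 1:graapriak {Det,Adv}; 2:sleechum {Adv,Det}; 3:klukraa {Adv,Prep}; 4:teigrusk {Adv,Det}; 5:kraut {Det}; 6:teigrusk {Adv,Det}; 7:dria {Adv,Prep}; 8:dria {Adv,Prep}; 9:dabukaurn {Adv}.
If word 3 were Adv, no tagging could satisfy rule 2; so word 3 is Prep.
If word 4 were Det, no tagging could satisfy rule 1; so word 4 is Adv.
If word 6 were Adv, no tagging could satisfy rule 3; so word 6 is Det.
If word 7 were Adv, no tagging could satisfy rule 2; so word 7 is Prep.
If word 8 were Adv, no tagging could satisfy rule 2; so word 8 is Prep.
If word 1 were Adv, no tagging could satisfy rule 3; so word 1 is Det.
If word 2 were Adv, no tagging could satisfy rule 3; so word 2 is Det.
So the tagging must be: Det Det Prep Adv Det Det Prep Prep Adv.
Checking: rule 1 satisfied; rule 2 satisfied; rule 3 satisfied.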